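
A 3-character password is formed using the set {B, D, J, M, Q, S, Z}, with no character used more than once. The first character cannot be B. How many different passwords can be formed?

The first character has 7−1 = 6 choices (anything except B).
The remaining 2 characters are filled from the other 6 symbols without repetition: 6 × 5 = 30.
Total: 6 × 30 = 180.

180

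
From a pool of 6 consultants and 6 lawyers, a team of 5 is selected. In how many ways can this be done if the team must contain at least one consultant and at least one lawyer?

With no constraint there are C(12,5) = 792 possible selections.
Selections missing a whole group: no consultants → C(6,5) = 6; no lawyers → C(6,5) = 6.
Both groups omitted at once is impossible, so 792 − 12 = 780.

780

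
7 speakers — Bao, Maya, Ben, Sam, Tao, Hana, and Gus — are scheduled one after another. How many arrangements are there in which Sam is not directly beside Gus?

Of the 7! = 5040 arrangements, those with Sam and Gus adjacent number 2 × 6! = 1440 (treat the pair as a block with 2 internal orders).
So 5040 − 1440 = 3600 arrangements keep them apart.

3600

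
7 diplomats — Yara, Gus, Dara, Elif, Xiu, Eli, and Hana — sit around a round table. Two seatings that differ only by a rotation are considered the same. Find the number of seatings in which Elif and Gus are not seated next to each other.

480

All circular seatings of 7 people number (6)! = 720.
Seatings with Elif beside Gus: treat them as a block with 2 internal orders, giving 2 × (5)! = 240.
Subtracting, 720 − 240 = 480.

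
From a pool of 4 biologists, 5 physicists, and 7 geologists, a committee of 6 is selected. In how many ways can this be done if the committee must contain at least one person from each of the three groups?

6545

Total 6-person selections from all 16: C(16,6) = 8008.
Selections missing a whole group: no biologists → C(12,6) = 924; no physicists → C(11,6) = 462; no geologists → C(9,6) = 84.
Add back selections omitting two groups (i.e. drawn from a single group): C(4,6) + C(5,6) + C(7,6) = 7.
By inclusion–exclusion: 8008 − 1470 + 7 = 6545.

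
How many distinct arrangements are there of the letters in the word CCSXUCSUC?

CCSXUCSUC has 9 letters with C appearing 4 times, S appearing twice, and U appearing twice.
So there are 9! / (4!·2!·2!) = 3780 distinguishable arrangements.

3780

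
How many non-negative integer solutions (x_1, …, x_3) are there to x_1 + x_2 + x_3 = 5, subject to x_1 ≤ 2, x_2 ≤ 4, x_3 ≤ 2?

Without the upper bounds there are C(7,2) = 21 ways to split 5 among 3 variables.
Subtract solutions that violate a single cap (substitute x_i' = x_i − (cap_i+1)): x_1 ≥ 3 gives C(4,2) = 6; x_2 ≥ 5 gives C(2,2) = 1; x_3 ≥ 3 gives C(4,2) = 6. Together 13.
No two caps can be exceeded simultaneously, so the pair terms are all 0.
By inclusion–exclusion the count is 21 − 13 + 0 = 8.

8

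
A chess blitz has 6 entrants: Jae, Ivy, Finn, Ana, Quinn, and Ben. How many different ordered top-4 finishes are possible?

360

There are 6 choices for 1st place, 5 for 2nd, and so on down to 3 for position 4.
That gives 6 × 5 × 4 × 3 = 360.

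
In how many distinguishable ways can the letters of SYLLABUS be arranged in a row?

10080

Letter multiplicities in SYLLABUS: A×1, B×1, L×2, S×2, U×1, Y×1.
Dividing 8! = 40320 by 2!·2! = 4 for the repeated letters gives 10080.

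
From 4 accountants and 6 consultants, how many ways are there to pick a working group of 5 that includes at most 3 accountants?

246

Split by how many accountants are chosen (0 through 3).
Sum: C(4,0)·C(6,5) + C(4,1)·C(6,4) + C(4,2)·C(6,3) + C(4,3)·C(6,2) = 6 + 60 + 120 + 60 = 246.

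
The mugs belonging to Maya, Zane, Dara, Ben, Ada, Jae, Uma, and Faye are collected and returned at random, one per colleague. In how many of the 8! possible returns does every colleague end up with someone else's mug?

Let Aᵢ be the assignments in which colleague i gets their own mug. We want the size of the complement of A₁∪…∪A_8.
By inclusion–exclusion this is Σ_{j=0}^{8} (−1)^j C(8,j)·(8−j)!.
Computing: 40320 − 40320 + 20160 − 6720 + 1680 − 336 + 56 − 8 + 1 = 14833.

14833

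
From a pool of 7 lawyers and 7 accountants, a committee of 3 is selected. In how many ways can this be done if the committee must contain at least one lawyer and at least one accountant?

294

Total 3-person selections from all 14: C(14,3) = 364.
Selections missing a whole group: no lawyers → C(7,3) = 35; no accountants → C(7,3) = 35.
Both groups omitted at once is impossible, so 364 − 70 = 294.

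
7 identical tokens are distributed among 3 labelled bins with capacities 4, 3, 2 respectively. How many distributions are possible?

Ignoring the caps, the number of non-negative solutions to x_1+…+x_3 = 7 is C(9,2) = 36.
Subtract solutions that violate a single cap (substitute x_i' = x_i − (cap_i+1)): x_1 ≥ 5 gives C(4,2) = 6; x_2 ≥ 4 gives C(5,2) = 10; x_3 ≥ 3 gives C(6,2) = 15. Together 31.
Add back pairs where two caps are both exceeded: 0 + 0 + 1 = 1.
By inclusion–exclusion the count is 36 − 31 + 1 = 6.

6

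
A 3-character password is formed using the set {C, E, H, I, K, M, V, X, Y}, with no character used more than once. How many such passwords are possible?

504

This is a permutation of 3 out of 9: P(9,3) = 9!/6!.
That product is 9 × 8 × 7 = 504.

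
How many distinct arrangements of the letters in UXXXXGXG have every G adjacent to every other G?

42

Treat the 2 copies of G as a single block. The multiset to arrange is then {GG, U, X, X, X, X, X}, 7 items in all.
That gives (7)!/(5!) = 42 arrangements.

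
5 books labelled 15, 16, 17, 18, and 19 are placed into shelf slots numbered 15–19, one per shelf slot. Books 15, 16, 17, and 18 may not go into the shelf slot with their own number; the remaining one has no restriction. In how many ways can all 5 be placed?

53

Let Aᵢ (for 15 ≤ i ≤ 18) be the placements that put book i in its forbidden shelf slot. Any j of these fix j positions, leaving (5−j)! ways to fill the rest, and there are C(4,j) ways to pick which j.
By inclusion–exclusion, the number of valid placements is Σ_{j=0}^{4} (−1)^j C(4,j)·(5−j)!.
Computing: 120 − 96 + 36 − 8 + 1 = 53.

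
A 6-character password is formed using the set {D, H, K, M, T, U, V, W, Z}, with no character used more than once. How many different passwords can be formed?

With no repetition, fill the 6 characters in order: 9 choices, then 8, down to 4.
That product is 9 × 8 × 7 × 6 × 5 × 4 = 60480.

60480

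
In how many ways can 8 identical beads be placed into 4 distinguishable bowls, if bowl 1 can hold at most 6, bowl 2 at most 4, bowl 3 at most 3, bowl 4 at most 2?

55

Without the upper bounds there are C(11,3) = 165 ways to split 8 among 4 bowls.
Subtract solutions that violate a single cap (substitute x_i' = x_i − (cap_i+1)): x_1 ≥ 7 gives C(4,3) = 4; x_2 ≥ 5 gives C(6,3) = 20; x_3 ≥ 4 gives C(7,3) = 35; x_4 ≥ 3 gives C(8,3) = 56. Together 115.
Add back pairs where two caps are both exceeded: 0 + 0 + 0 + 0 + 1 + 4 = 5.
By inclusion–exclusion the count is 165 − 115 + 5 = 55.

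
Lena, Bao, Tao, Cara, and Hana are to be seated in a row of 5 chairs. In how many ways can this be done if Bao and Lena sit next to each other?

Treat {Bao, Lena} as a single unit. There are 4 units to order, and the pair itself can be ordered 2 ways.
That gives 2 × 4! = 2 × 24 = 48.

48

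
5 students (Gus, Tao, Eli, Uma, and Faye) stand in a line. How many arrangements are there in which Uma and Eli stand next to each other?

48

Glue Uma and Eli into one block (2 internal orders), leaving 4 units to arrange in a row.
That gives 2 × 4! = 2 × 24 = 48.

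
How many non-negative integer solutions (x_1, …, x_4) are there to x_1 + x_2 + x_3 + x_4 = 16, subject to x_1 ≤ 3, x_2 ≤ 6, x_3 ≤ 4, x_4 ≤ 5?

10

By stars and bars, unrestricted non-negative solutions to x_1+…+x_4 = 16 number C(16+3,3) = 969.
Subtract solutions that violate a single cap (substitute x_i' = x_i − (cap_i+1)): x_1 ≥ 4 gives C(15,3) = 455; x_2 ≥ 7 gives C(12,3) = 220; x_3 ≥ 5 gives C(14,3) = 364; x_4 ≥ 6 gives C(13,3) = 286. Together 1325.
Add back pairs where two caps are both exceeded: 56 + 120 + 84 + 35 + 20 + 56 = 371.
Subtract triples: 1 + 0 + 4 + 0 = 5.
By inclusion–exclusion the count is 969 − 1325 + 371 − 5 = 10.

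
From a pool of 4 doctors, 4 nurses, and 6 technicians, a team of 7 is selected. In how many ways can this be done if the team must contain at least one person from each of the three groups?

Total 7-person selections from all 14: C(14,7) = 3432.
Selections missing a whole group: no doctors → C(10,7) = 120; no nurses → C(10,7) = 120; no technicians → C(8,7) = 8.
Add back selections omitting two groups (i.e. drawn from a single group): C(4,7) + C(4,7) + C(6,7) = 0.
By inclusion–exclusion: 3432 − 248 + 0 = 3184.

3184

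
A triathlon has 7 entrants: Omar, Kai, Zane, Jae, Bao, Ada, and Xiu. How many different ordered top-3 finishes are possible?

210

This is an ordered selection of 3 from 7: P(7,3).
That gives 7 × 6 × 5 = 210.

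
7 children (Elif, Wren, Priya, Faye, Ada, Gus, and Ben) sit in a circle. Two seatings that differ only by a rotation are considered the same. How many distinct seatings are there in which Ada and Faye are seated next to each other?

240

Glue Ada and Faye into a block (2 internal orders). Seating 6 units around a circle gives (5)! arrangements.
So 2 × (5)! = 2 × 120 = 240.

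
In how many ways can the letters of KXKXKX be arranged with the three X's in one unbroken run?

4

Treat the 3 copies of X as a single block. The multiset to arrange is then {XXX, K, K, K}, 4 items in all.
That gives (4)!/(3!) = 4 arrangements.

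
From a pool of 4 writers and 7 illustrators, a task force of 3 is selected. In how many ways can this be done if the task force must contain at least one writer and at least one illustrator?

126

Total 3-person selections from all 11: C(11,3) = 165.
Subtract selections that omit an entire group: no writers → C(7,3) = 35; no illustrators → C(4,3) = 4.
Both groups omitted at once is impossible, so 165 − 39 = 126.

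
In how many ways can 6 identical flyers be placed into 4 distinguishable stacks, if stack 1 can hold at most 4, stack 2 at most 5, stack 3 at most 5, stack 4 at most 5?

77

Ignoring the caps, the number of non-negative solutions to x_1+…+x_4 = 6 is C(9,3) = 84.
Subtract solutions that violate a single cap (substitute x_i' = x_i − (cap_i+1)): x_1 ≥ 5 gives C(4,3) = 4; x_2 ≥ 6 gives C(3,3) = 1; x_3 ≥ 6 gives C(3,3) = 1; x_4 ≥ 6 gives C(3,3) = 1. Together 7.
No two caps can be exceeded simultaneously, so the pair terms are all 0.
By inclusion–exclusion the count is 84 − 7 + 0 = 77.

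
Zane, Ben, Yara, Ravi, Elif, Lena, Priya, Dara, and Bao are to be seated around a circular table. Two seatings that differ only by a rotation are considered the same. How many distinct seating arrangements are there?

40320

Around a circle, 9 distinct people have 9!/9 = (8)! = 40320 rotationally distinct seatings.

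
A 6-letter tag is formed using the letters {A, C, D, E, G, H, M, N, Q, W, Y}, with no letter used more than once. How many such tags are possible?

332640

This is a permutation of 6 out of 11: P(11,6) = 11!/5!.
That product is 11 × 10 × 9 × 8 × 7 × 6 = 332640.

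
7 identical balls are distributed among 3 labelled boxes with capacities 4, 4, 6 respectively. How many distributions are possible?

23

Without the upper bounds there are C(9,2) = 36 ways to split 7 among 3 boxes.
Subtract solutions that violate a single cap (substitute x_i' = x_i − (cap_i+1)): x_1 ≥ 5 gives C(4,2) = 6; x_2 ≥ 5 gives C(4,2) = 6; x_3 ≥ 7 gives C(2,2) = 1. Together 13.
No two caps can be exceeded simultaneously, so the pair terms are all 0.
By inclusion–exclusion the count is 36 − 13 + 0 = 23.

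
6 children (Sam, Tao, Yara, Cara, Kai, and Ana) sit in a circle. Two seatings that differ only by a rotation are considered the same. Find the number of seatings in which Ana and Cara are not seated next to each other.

72

Without the restriction there are (5)! = 120 seatings.
Those with Ana next to Cara: fuse the pair into one unit and seat 5 units around a circle — 2·(4)! = 48.
Subtracting, 120 − 48 = 72.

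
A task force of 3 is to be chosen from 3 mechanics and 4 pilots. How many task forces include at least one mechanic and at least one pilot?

30

Unrestricted: C(7,3) = 35 ways to pick any 3 of the 7.
Subtract selections that omit an entire group: no mechanics → C(4,3) = 4; no pilots → C(3,3) = 1.
Both groups omitted at once is impossible, so 35 − 5 = 30.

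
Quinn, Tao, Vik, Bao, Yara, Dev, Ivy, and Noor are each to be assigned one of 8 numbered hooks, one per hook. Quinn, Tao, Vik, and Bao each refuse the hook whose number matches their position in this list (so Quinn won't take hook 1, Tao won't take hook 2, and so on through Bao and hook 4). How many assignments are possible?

Let Aᵢ (for 1 ≤ i ≤ 4) be the placements that put person i in their forbidden hook. Any j of these fix j positions, leaving (8−j)! ways to fill the rest, and there are C(4,j) ways to pick which j.
By inclusion–exclusion, the number of valid placements is Σ_{j=0}^{4} (−1)^j C(4,j)·(8−j)!.
Computing: 40320 − 20160 + 4320 − 480 + 24 = 24024.

24024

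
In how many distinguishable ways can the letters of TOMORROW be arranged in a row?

3360

Letter multiplicities in TOMORROW: M×1, O×3, R×2, T×1, W×1.
Dividing 8! = 40320 by 3!·2! = 12 for the repeated letters gives 3360.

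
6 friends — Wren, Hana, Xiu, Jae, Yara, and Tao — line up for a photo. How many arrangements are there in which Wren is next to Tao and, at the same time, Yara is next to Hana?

96

Treat {Wren,Tao} as one block (2 orders) and {Yara,Hana} as another (2 orders).
That leaves 4 units to arrange: 2 × 2 × 4! = 4 × 24 = 96.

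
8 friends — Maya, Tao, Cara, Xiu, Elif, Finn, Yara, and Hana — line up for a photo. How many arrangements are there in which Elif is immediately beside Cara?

Place the 6 others and the Elif-Cara pair as 7 objects in a line; the pair has 2 internal arrangements.
So the count is 2·(7)! = 10080.

10080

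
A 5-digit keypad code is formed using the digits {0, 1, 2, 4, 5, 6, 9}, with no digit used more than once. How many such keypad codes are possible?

2520

With no repetition, fill the 5 digits in order: 7 choices, then 6, down to 3.
That product is 7 × 6 × 5 × 4 × 3 = 2520.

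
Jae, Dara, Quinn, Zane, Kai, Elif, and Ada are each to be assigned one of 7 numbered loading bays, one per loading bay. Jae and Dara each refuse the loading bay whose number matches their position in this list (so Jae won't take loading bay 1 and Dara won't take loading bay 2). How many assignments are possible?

Let Aᵢ (for i ∈ {1, 2}) be the placements that put person i in their forbidden loading bay. Any j of these fix j positions, leaving (7−j)! ways to fill the rest, and there are C(2,j) ways to pick which j.
By inclusion–exclusion, the number of valid placements is Σ_{j=0}^{2} (−1)^j C(2,j)·(7−j)!.
Computing: 5040 − 1440 + 120 = 3720.

3720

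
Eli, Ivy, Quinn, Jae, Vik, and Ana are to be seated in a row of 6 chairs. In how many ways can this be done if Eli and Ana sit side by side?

240

Treat {Eli, Ana} as a single unit. There are 5 units to order, and the pair itself can be ordered 2 ways.
That gives 2 × 5! = 2 × 120 = 240.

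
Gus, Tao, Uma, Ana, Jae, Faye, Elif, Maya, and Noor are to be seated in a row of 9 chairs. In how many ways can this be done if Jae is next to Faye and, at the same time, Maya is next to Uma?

20160

Treat {Jae,Faye} as one block (2 orders) and {Maya,Uma} as another (2 orders).
That leaves 7 units to arrange: 2 × 2 × 7! = 4 × 5040 = 20160.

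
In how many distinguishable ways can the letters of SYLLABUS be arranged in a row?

10080

Letter multiplicities in SYLLABUS: A×1, B×1, L×2, S×2, U×1, Y×1.
Dividing 8! = 40320 by 2!·2! = 4 for the repeated letters gives 10080.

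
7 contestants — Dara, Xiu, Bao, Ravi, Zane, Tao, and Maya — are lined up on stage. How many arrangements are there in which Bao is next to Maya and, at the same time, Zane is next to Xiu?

480

Treat {Bao,Maya} as one block (2 orders) and {Zane,Xiu} as another (2 orders).
That leaves 5 units to arrange: 2 × 2 × 5! = 4 × 120 = 480.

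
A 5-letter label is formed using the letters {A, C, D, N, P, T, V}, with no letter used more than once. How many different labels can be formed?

2520

With no repetition, fill the 5 letters in order: 7 choices, then 6, down to 3.
That product is 7 × 6 × 5 × 4 × 3 = 2520.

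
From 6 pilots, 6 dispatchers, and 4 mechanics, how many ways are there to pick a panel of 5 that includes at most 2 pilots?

3312

Split by how many pilots are chosen (0 through 2).
Sum: C(6,0)·C(10,5) + C(6,1)·C(10,4) + C(6,2)·C(10,3) = 252 + 1260 + 1800 = 3312.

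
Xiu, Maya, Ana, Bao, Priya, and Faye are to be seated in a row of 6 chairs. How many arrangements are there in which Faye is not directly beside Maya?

Of the 6! = 720 arrangements, those with Faye and Maya adjacent number 2 × 5! = 240 (treat the pair as a block with 2 internal orders).
Complementary counting: 720 − 240 = 480.

480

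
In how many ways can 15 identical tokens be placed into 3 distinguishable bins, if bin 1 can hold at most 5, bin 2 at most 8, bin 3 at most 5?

Ignoring the caps, the number of non-negative solutions to x_1+…+x_3 = 15 is C(17,2) = 136.
Subtract solutions that violate a single cap (substitute x_i' = x_i − (cap_i+1)): x_1 ≥ 6 gives C(11,2) = 55; x_2 ≥ 9 gives C(8,2) = 28; x_3 ≥ 6 gives C(11,2) = 55. Together 138.
Add back pairs where two caps are both exceeded: 1 + 10 + 1 = 12.
By inclusion–exclusion the count is 136 − 138 + 12 = 10.

10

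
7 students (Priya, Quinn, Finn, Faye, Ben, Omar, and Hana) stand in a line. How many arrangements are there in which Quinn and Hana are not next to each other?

3600

There are 7! = 5040 arrangements in all. If Quinn and Hana are adjacent, merging them into one block gives 2·(6)! = 1440 arrangements.
Complementary counting: 5040 − 1440 = 3600.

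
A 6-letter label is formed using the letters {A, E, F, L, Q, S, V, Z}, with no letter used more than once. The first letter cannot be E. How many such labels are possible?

The first letter has 8−1 = 7 choices (anything except E).
The remaining 5 letters are filled from the other 7 symbols without repetition: 7 × 6 × 5 × 4 × 3 = 2520.
Total: 7 × 2520 = 17640.

17640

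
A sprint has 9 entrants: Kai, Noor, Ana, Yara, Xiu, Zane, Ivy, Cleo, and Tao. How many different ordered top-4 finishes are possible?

3024

There are 9 choices for 1st place, 8 for 2nd, and so on down to 6 for position 4.
That gives 9 × 8 × 7 × 6 = 3024.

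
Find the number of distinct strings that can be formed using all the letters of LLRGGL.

60

Letter multiplicities in LLRGGL: G×2, L×3, R×1.
Dividing 6! = 720 by 3!·2! = 12 for the repeated letters gives 60.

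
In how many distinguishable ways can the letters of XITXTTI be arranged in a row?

The 7 letters of XITXTTI have repeats: I appearing twice, T appearing 3 times, and X appearing twice.
The number of distinct arrangements is 7!/(3!·2!·2!) = 5040/24 = 210.

210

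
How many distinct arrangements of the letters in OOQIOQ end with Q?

Fix Q in the last position and arrange the remaining 5 letters.
Those 5 letters have O appearing 3 times, giving (5)!/(3!) = 20.

20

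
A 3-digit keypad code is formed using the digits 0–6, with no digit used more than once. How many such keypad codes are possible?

210

This is a permutation of 3 out of 7: P(7,3) = 7!/4!.
That product is 7 × 6 × 5 = 210.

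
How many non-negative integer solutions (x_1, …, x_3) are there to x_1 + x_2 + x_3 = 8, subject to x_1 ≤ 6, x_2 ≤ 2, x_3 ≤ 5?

15

Without the upper bounds there are C(10,2) = 45 ways to split 8 among 3 variables.
Subtract solutions that violate a single cap (substitute x_i' = x_i − (cap_i+1)): x_1 ≥ 7 gives C(3,2) = 3; x_2 ≥ 3 gives C(7,2) = 21; x_3 ≥ 6 gives C(4,2) = 6. Together 30.
No two caps can be exceeded simultaneously, so the pair terms are all 0.
By inclusion–exclusion the count is 45 − 30 + 0 = 15.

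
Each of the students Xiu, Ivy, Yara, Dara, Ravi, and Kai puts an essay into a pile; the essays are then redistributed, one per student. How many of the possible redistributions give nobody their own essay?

Count assignments avoiding every fixed point. For any j of the 6 students fixed to their own essay, the other 6−j can be arranged in (6−j)! ways.
By inclusion–exclusion this is Σ_{j=0}^{6} (−1)^j C(6,j)·(6−j)!.
Computing: 720 − 720 + 360 − 120 + 30 − 6 + 1 = 265.

265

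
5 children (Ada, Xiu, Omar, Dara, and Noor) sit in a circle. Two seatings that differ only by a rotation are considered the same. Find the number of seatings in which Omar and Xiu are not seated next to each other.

12

All circular seatings of 5 people number (4)! = 24.
Seatings with Omar beside Xiu: treat them as a block with 2 internal orders, giving 2 × (3)! = 12.
Subtracting, 24 − 12 = 12.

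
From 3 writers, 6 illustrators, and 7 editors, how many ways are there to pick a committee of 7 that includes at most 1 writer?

6864

Split by how many writers are chosen (0 through 1).
Sum: C(3,0)·C(13,7) + C(3,1)·C(13,6) = 1716 + 5148 = 6864.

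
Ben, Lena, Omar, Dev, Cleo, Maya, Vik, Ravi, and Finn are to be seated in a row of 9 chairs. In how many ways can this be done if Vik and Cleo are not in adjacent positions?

282240

Of the 9! = 362880 arrangements, those with Vik and Cleo adjacent number 2 × 8! = 80640 (treat the pair as a block with 2 internal orders).
Complementary counting: 362880 − 80640 = 282240.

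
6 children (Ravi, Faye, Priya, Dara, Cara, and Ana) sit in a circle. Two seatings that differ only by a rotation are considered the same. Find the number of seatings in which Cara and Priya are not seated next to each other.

72

All circular seatings of 6 people number (5)! = 120.
Those with Cara next to Priya: fuse the pair into one unit and seat 5 units around a circle — 2·(4)! = 48.
Subtracting, 120 − 48 = 72.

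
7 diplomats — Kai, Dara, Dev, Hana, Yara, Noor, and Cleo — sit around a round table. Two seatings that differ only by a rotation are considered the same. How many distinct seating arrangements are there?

Seat Kai anywhere (absorbing the rotational symmetry), then permute the other 6: (6)! = 720.

720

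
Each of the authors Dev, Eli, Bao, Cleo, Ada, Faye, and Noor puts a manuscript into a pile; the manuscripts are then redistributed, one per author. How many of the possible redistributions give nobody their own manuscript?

1854

Count assignments avoiding every fixed point. For any j of the 7 authors fixed to their own manuscript, the other 7−j can be arranged in (7−j)! ways.
By inclusion–exclusion this is Σ_{j=0}^{7} (−1)^j C(7,j)·(7−j)!.
Computing: 5040 − 5040 + 2520 − 840 + 210 − 42 + 7 − 1 = 1854.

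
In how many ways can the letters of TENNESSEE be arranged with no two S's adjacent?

Total arrangements of TENNESSEE: 9!/(4!·2!·2!) = 3780.
If the two S's are adjacent, glue them into one block, leaving 8 items to arrange: (8)!/(4!·2!) = 840 ways.
Hence 3780 − 840 = 2940.

2940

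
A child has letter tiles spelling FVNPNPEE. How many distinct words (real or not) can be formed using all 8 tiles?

5040

Letter multiplicities in FVNPNPEE: E×2, F×1, N×2, P×2, V×1.
Dividing 8! = 40320 by 2!·2!·2! = 8 for the repeated letters gives 5040.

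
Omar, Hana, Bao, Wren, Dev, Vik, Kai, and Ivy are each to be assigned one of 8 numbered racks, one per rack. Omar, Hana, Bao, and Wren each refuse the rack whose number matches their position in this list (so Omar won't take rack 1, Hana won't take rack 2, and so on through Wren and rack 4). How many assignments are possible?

Let Aᵢ (for 1 ≤ i ≤ 4) be the placements that put person i in their forbidden rack. Any j of these fix j positions, leaving (8−j)! ways to fill the rest, and there are C(4,j) ways to pick which j.
By inclusion–exclusion, the number of valid placements is Σ_{j=0}^{4} (−1)^j C(4,j)·(8−j)!.
Computing: 40320 − 20160 + 4320 − 480 + 24 = 24024.

24024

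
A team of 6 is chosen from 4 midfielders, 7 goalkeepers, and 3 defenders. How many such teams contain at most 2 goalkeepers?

889

Split by how many goalkeepers are chosen (0 through 2).
Sum: C(7,0)·C(7,6) + C(7,1)·C(7,5) + C(7,2)·C(7,4) = 7 + 147 + 735 = 889.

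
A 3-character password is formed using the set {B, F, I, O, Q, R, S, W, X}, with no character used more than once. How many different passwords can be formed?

With no repetition, fill the 3 characters in order: 9 choices, then 8, down to 7.
9 × 8 × 7 = 504.

504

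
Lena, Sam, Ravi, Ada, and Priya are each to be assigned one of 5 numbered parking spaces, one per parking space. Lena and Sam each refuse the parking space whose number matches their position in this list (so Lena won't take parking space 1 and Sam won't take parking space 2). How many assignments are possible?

Let Aᵢ (for i ∈ {1, 2}) be the placements that put person i in their forbidden parking space. Any j of these fix j positions, leaving (5−j)! ways to fill the rest, and there are C(2,j) ways to pick which j.
By inclusion–exclusion, the number of valid placements is Σ_{j=0}^{2} (−1)^j C(2,j)·(5−j)!.
Computing: 120 − 48 + 6 = 78.

78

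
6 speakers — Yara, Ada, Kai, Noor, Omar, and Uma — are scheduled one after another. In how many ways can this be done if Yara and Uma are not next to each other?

There are 6! = 720 arrangements in all. If Yara and Uma are adjacent, merging them into one block gives 2·(5)! = 240 arrangements.
So 720 − 240 = 480 arrangements keep them apart.

480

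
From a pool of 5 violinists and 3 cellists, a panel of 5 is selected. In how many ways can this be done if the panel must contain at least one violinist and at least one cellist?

55

Total 5-person selections from all 8: C(8,5) = 56.
Subtract selections that omit an entire group: no violinists → C(3,5) = 0; no cellists → C(5,5) = 1.
Both groups omitted at once is impossible, so 56 − 1 = 55.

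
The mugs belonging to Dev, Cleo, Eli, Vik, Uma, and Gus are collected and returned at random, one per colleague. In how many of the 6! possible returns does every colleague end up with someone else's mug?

This is the derangement count D_6: permutations of 6 items with no fixed point.
By inclusion–exclusion this is Σ_{j=0}^{6} (−1)^j C(6,j)·(6−j)!.
Computing: 720 − 720 + 360 − 120 + 30 − 6 + 1 = 265.

265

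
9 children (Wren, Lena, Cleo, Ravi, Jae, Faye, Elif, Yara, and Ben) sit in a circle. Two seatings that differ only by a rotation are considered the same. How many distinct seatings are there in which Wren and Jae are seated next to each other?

Glue Wren and Jae into a block (2 internal orders). Seating 8 units around a circle gives (7)! arrangements.
So 2 × (7)! = 2 × 5040 = 10080.

10080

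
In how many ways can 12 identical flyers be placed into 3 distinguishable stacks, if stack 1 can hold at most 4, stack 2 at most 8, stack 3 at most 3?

10

By stars and bars, unrestricted non-negative solutions to x_1+…+x_3 = 12 number C(12+2,2) = 91.
Subtract solutions that violate a single cap (substitute x_i' = x_i − (cap_i+1)): x_1 ≥ 5 gives C(9,2) = 36; x_2 ≥ 9 gives C(5,2) = 10; x_3 ≥ 4 gives C(10,2) = 45. Together 91.
Add back pairs where two caps are both exceeded: 0 + 10 + 0 = 10.
By inclusion–exclusion the count is 91 − 91 + 10 = 10.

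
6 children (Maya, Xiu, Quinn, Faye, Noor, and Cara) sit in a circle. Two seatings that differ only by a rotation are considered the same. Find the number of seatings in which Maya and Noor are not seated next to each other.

Without the restriction there are (5)! = 120 seatings.
Those with Maya next to Noor: fuse the pair into one unit and seat 5 units around a circle — 2·(4)! = 48.
Subtracting, 120 − 48 = 72.

72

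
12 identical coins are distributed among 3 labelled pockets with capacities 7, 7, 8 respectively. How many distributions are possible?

Without the upper bounds there are C(14,2) = 91 ways to split 12 among 3 pockets.
Subtract solutions that violate a single cap (substitute x_i' = x_i − (cap_i+1)): x_1 ≥ 8 gives C(6,2) = 15; x_2 ≥ 8 gives C(6,2) = 15; x_3 ≥ 9 gives C(5,2) = 10. Together 40.
No two caps can be exceeded simultaneously, so the pair terms are all 0.
By inclusion–exclusion the count is 91 − 40 + 0 = 51.

51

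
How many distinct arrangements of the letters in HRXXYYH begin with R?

90

Fix R in the first position and arrange the remaining 6 letters.
Those 6 letters have H appearing twice, X appearing twice, and Y appearing twice, giving (6)!/(2!·2!·2!) = 90.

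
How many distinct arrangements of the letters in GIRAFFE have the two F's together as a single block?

720

Treat the 2 copies of F as a single block. The multiset to arrange is then {FF, A, E, G, I, R}, 6 items in all.
All 6 items are distinct, so there are (6)! = 720 arrangements.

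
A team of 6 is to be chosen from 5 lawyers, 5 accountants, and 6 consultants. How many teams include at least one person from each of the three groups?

With no constraint there are C(16,6) = 8008 possible selections.
Subtract selections that omit an entire group: no lawyers → C(11,6) = 462; no accountants → C(11,6) = 462; no consultants → C(10,6) = 210.
Add back selections omitting two groups (i.e. drawn from a single group): C(5,6) + C(5,6) + C(6,6) = 1.
By inclusion–exclusion: 8008 − 1134 + 1 = 6875.

6875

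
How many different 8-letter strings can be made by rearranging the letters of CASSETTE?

5040

Letter multiplicities in CASSETTE: A×1, C×1, E×2, S×2, T×2.
The number of distinct arrangements is 8!/(2!·2!·2!) = 40320/8 = 5040.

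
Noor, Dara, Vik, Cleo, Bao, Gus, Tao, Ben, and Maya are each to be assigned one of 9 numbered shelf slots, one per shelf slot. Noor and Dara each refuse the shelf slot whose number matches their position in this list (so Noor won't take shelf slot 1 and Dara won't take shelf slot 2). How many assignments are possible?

287280

Let Aᵢ (for i ∈ {1, 2}) be the placements that put person i in their forbidden shelf slot. Any j of these fix j positions, leaving (9−j)! ways to fill the rest, and there are C(2,j) ways to pick which j.
By inclusion–exclusion, the number of valid placements is Σ_{j=0}^{2} (−1)^j C(2,j)·(9−j)!.
Computing: 362880 − 80640 + 5040 = 287280.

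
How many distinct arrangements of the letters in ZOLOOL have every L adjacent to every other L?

20

Treat the 2 copies of L as a single block. The multiset to arrange is then {LL, O, O, O, Z}, 5 items in all.
That gives (5)!/(3!) = 20 arrangements.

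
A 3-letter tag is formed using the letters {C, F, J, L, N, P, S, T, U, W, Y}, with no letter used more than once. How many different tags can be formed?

This is a permutation of 3 out of 11: P(11,3) = 11!/8!.
That product is 11 × 10 × 9 = 990.

990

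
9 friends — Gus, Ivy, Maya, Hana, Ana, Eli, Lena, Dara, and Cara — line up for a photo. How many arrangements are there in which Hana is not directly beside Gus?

Of the 9! = 362880 arrangements, those with Hana and Gus adjacent number 2 × 8! = 80640 (treat the pair as a block with 2 internal orders).
Complementary counting: 362880 − 80640 = 282240.

282240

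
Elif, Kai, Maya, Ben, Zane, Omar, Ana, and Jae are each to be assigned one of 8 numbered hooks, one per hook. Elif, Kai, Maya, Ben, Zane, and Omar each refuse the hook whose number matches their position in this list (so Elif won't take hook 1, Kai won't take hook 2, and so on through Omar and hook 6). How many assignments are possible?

18806

Let Aᵢ (for 1 ≤ i ≤ 6) be the placements that put person i in their forbidden hook. Any j of these fix j positions, leaving (8−j)! ways to fill the rest, and there are C(6,j) ways to pick which j.
By inclusion–exclusion, the number of valid placements is Σ_{j=0}^{6} (−1)^j C(6,j)·(8−j)!.
Computing: 40320 − 30240 + 10800 − 2400 + 360 − 36 + 2 = 18806.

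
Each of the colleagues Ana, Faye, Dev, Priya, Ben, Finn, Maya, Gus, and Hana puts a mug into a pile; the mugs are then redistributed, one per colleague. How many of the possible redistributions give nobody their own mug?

133496

Let Aᵢ be the assignments in which colleague i gets their own mug. We want the size of the complement of A₁∪…∪A_9.
By inclusion–exclusion this is Σ_{j=0}^{9} (−1)^j C(9,j)·(9−j)!.
Computing: 362880 − 362880 + 181440 − 60480 + 15120 − 3024 + 504 − 72 + 9 − 1 = 133496.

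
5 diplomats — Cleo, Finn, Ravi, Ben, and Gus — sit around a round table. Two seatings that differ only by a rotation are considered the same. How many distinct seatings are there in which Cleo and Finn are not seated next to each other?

12

Without the restriction there are (4)! = 24 seatings.
Seatings with Cleo beside Finn: treat them as a block with 2 internal orders, giving 2 × (3)! = 12.
Subtracting, 24 − 12 = 12.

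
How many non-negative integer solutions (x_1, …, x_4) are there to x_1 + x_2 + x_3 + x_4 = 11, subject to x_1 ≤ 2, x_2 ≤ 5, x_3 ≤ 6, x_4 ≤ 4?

59

Without the upper bounds there are C(14,3) = 364 ways to split 11 among 4 variables.
Subtract solutions that violate a single cap (substitute x_i' = x_i − (cap_i+1)): x_1 ≥ 3 gives C(11,3) = 165; x_2 ≥ 6 gives C(8,3) = 56; x_3 ≥ 7 gives C(7,3) = 35; x_4 ≥ 5 gives C(9,3) = 84. Together 340.
Add back pairs where two caps are both exceeded: 10 + 4 + 20 + 0 + 1 + 0 = 35.
By inclusion–exclusion the count is 364 − 340 + 35 = 59.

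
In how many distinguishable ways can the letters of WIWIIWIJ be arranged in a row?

WIWIIWIJ has 8 letters with I appearing 4 times and W appearing 3 times.
Dividing 8! = 40320 by 4!·3! = 144 for the repeated letters gives 280.

280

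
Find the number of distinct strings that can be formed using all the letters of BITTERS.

2520

The 7 letters of BITTERS have repeats: T appearing twice.
Dividing 7! = 5040 by 2! = 2 for the repeated letters gives 2520.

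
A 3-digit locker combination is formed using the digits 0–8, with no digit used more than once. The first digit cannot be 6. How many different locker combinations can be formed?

448

The first digit has 9−1 = 8 choices (anything except 6).
The remaining 2 digits are filled from the other 8 symbols without repetition: 8 × 7 = 56.
Total: 8 × 56 = 448.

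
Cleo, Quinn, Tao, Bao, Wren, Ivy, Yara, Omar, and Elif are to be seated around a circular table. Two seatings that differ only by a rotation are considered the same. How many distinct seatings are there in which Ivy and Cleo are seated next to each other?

10080

Treat {Ivy, Cleo} as one unit (2 internal orders) and seat the resulting 8 units around the table: (7)! circular arrangements.
So 2 × (7)! = 2 × 5040 = 10080.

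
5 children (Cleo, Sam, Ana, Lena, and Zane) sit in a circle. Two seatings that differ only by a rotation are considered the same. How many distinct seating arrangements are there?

Fix one person's seat to break rotational symmetry; the remaining 4 people can be arranged in (4)! = 24 ways.

24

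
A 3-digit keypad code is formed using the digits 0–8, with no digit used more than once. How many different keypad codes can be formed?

504

This is a permutation of 3 out of 9: P(9,3) = 9!/6!.
9 × 8 × 7 = 504.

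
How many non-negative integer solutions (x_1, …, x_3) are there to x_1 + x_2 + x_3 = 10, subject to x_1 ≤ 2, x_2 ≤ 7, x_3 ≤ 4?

9

Ignoring the caps, the number of non-negative solutions to x_1+…+x_3 = 10 is C(12,2) = 66.
Subtract solutions that violate a single cap (substitute x_i' = x_i − (cap_i+1)): x_1 ≥ 3 gives C(9,2) = 36; x_2 ≥ 8 gives C(4,2) = 6; x_3 ≥ 5 gives C(7,2) = 21. Together 63.
Add back pairs where two caps are both exceeded: 0 + 6 + 0 = 6.
By inclusion–exclusion the count is 66 − 63 + 6 = 9.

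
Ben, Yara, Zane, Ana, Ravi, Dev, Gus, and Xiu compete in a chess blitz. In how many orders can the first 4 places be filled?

This is an ordered selection of 4 from 8: P(8,4).
That gives 8 × 7 × 6 × 5 = 1680.

1680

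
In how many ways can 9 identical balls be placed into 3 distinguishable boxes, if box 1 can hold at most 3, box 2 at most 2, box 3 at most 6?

6

Ignoring the caps, the number of non-negative solutions to x_1+…+x_3 = 9 is C(11,2) = 55.
Subtract solutions that violate a single cap (substitute x_i' = x_i − (cap_i+1)): x_1 ≥ 4 gives C(7,2) = 21; x_2 ≥ 3 gives C(8,2) = 28; x_3 ≥ 7 gives C(4,2) = 6. Together 55.
Add back pairs where two caps are both exceeded: 6 + 0 + 0 = 6.
By inclusion–exclusion the count is 55 − 55 + 6 = 6.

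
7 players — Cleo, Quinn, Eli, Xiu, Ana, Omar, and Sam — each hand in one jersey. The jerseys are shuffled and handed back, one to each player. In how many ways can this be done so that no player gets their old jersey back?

1854

Count assignments avoiding every fixed point. For any j of the 7 players fixed to their old jersey, the other 7−j can be arranged in (7−j)! ways.
By inclusion–exclusion this is Σ_{j=0}^{7} (−1)^j C(7,j)·(7−j)!.
Computing: 5040 − 5040 + 2520 − 840 + 210 − 42 + 7 − 1 = 1854.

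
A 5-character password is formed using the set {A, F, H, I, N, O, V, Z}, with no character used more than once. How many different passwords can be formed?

6720

Choose and order 5 of the 8 symbols: the first character has 8 options, the next 7, and so on down to 4.
8 × 7 × 6 × 5 × 4 = 6720.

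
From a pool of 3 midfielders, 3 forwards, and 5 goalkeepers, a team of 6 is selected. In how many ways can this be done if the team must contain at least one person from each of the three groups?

Total 6-person selections from all 11: C(11,6) = 462.
Selections missing a whole group: no midfielders → C(8,6) = 28; no forwards → C(8,6) = 28; no goalkeepers → C(6,6) = 1.
Add back selections omitting two groups (i.e. drawn from a single group): C(3,6) + C(3,6) + C(5,6) = 0.
By inclusion–exclusion: 462 − 57 + 0 = 405.

405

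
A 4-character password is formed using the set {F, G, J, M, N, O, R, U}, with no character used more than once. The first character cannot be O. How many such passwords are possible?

The first character has 8−1 = 7 choices (anything except O).
The remaining 3 characters are filled from the other 7 symbols without repetition: 7 × 6 × 5 = 210.
Total: 7 × 210 = 1470.

1470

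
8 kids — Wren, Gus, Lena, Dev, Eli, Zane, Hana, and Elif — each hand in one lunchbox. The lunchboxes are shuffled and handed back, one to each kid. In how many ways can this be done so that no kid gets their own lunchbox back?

Let Aᵢ be the assignments in which kid i gets their own lunchbox. We want the size of the complement of A₁∪…∪A_8.
By inclusion–exclusion this is Σ_{j=0}^{8} (−1)^j C(8,j)·(8−j)!.
Computing: 40320 − 40320 + 20160 − 6720 + 1680 − 336 + 56 − 8 + 1 = 14833.

14833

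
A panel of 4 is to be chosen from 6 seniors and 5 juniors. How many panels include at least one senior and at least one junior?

310

With no constraint there are C(11,4) = 330 possible selections.
Selections missing a whole group: no seniors → C(5,4) = 5; no juniors → C(6,4) = 15.
Both groups omitted at once is impossible, so 330 − 20 = 310.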